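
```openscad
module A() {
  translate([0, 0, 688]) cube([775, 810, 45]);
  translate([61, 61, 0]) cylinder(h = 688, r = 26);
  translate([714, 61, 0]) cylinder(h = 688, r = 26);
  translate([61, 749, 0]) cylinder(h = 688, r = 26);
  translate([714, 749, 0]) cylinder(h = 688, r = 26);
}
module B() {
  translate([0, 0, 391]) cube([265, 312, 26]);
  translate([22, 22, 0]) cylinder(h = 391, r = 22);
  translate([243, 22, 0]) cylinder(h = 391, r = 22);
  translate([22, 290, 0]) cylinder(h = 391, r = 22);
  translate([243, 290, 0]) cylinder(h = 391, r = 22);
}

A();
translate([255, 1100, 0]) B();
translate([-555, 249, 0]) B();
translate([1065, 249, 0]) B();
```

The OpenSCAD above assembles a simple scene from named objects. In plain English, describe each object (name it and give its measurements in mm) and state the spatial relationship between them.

A is a table: top 775 mm (x) × 810 mm (y), 45 mm thick, upper face at z = 733 mm, on four round legs of 52 mm diameter, each leg's bounding box inset 35 mm from the nearest pair of top edges, running from z = 0 to the bottom of the top.

B is a four-legged stool. The seat is a 265×312×26 mm slab whose top surface is at z = 417 mm; four round legs, each 44 mm in diameter, run from the floor (z = 0) to the underside of the seat, each leg's axis is inset half a diameter from the nearest pair of seat edges (so the leg's bounding box is flush with the corner).

Three stools sit around the table at the +y, −x, +x sides.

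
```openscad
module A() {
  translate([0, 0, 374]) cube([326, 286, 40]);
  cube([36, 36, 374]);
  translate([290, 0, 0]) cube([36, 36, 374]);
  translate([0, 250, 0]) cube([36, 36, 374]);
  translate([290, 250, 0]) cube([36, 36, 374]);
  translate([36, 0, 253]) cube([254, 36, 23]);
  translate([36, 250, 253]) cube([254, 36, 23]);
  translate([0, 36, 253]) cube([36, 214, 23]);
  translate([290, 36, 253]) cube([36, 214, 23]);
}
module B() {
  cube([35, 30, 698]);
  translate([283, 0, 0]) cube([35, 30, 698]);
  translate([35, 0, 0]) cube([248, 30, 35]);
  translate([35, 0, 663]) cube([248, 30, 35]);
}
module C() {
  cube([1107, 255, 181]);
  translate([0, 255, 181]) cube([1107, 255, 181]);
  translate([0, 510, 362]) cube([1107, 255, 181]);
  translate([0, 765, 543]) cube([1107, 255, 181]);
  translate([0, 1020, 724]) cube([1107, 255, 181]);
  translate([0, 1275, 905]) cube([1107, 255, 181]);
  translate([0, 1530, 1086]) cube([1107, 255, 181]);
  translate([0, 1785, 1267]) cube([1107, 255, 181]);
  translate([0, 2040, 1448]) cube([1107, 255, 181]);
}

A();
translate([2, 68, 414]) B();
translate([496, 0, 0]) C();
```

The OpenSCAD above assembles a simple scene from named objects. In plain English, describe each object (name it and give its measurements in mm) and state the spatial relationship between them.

A is a simple wooden stool: a rectangular seat 326 mm (x) by 286 mm (y), 40 mm thick, top face at z = 414 mm, on four square legs, each 36×36 mm in cross-section. The legs rest on z = 0, each flush with a corner of the seat. Four stretchers, 36 mm wide and 23 mm tall, connect adjacent legs with their undersides at z = 253 mm, each running between the inner faces of the legs it joins and aligned with the legs' outer faces on the other axis.

B is a rectangular picture frame lying in the x–z plane (depth along y). The opening is 248 mm wide (x) by 628 mm tall (z), surrounded by a border 35 mm wide on all four sides. The frame is 30 mm deep and is made of two full-height vertical stiles with two horizontal rails fitted between them.

C is a run of 9 identical solid stair steps. Each tread is 1107×255 mm and each step block is 181 mm high. Step 1 rests on the floor; step k is offset from step 1 by (k−1)×255 mm in y and (k−1)×181 mm in z.

The picture frame is on top of the stool. The staircase is on the floor beside the stool on its +x side.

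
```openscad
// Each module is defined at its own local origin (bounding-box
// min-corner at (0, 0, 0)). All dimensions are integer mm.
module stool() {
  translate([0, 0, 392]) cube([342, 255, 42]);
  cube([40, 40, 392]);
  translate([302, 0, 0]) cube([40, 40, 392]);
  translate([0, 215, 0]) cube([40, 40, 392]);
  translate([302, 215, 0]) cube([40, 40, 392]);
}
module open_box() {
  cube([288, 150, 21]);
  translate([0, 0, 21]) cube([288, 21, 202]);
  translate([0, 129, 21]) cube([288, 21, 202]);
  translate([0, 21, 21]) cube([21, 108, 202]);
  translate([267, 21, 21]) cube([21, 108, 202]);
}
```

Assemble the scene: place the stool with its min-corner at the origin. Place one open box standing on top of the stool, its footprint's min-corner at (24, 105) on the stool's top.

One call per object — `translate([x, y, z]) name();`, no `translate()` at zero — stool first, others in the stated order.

stool();
translate([24, 105, 434]) open_box();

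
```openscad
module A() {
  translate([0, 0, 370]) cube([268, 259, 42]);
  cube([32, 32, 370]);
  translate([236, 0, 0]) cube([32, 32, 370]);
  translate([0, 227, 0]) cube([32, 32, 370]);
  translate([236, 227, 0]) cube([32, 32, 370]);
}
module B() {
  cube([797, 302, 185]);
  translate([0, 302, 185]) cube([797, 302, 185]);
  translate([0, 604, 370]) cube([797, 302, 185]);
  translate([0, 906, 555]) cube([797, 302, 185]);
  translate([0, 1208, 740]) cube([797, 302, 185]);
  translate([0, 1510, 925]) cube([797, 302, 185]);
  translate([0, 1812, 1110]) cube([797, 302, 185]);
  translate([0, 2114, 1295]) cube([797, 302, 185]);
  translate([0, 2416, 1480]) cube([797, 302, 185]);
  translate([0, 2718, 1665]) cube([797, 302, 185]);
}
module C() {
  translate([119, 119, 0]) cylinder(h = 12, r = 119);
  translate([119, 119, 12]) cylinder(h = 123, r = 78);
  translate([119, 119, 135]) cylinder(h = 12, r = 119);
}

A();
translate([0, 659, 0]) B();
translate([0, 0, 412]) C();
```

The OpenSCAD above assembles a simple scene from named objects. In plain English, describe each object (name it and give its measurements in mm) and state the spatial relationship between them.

A is a simple wooden stool: a rectangular seat 268 mm (x) by 259 mm (y), 42 mm thick, top face at z = 412 mm, on four square legs, each 32×32 mm in cross-section. The legs rest on z = 0, each flush with a corner of the seat.

B is a run of 10 identical solid stair steps. Each tread is 797×302 mm and each step block is 185 mm high. Step 1 rests on the floor; step k is offset from step 1 by (k−1)×302 mm in y and (k−1)×185 mm in z.

C is a spool: two coaxial disc flanges of radius 119 mm and thickness 12 mm, joined by a core cylinder of radius 78 mm and height 123 mm. The lower flange rests on z = 0 and the three cylinders share a vertical axis.

The staircase is on the floor beside the stool on its +y side. The spool is on top of the stool.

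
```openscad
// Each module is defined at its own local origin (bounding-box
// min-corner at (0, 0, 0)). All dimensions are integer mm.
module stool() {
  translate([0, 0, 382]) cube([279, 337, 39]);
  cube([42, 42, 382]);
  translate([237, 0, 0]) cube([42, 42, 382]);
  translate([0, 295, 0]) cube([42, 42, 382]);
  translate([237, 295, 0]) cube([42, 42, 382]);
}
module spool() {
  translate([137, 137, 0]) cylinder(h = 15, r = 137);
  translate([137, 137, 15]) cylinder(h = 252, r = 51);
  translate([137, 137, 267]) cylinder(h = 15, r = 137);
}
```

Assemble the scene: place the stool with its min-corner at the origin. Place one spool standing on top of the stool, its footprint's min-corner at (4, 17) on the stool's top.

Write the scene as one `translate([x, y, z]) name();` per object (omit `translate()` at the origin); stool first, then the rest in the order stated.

stool();
translate([4, 17, 421]) spool();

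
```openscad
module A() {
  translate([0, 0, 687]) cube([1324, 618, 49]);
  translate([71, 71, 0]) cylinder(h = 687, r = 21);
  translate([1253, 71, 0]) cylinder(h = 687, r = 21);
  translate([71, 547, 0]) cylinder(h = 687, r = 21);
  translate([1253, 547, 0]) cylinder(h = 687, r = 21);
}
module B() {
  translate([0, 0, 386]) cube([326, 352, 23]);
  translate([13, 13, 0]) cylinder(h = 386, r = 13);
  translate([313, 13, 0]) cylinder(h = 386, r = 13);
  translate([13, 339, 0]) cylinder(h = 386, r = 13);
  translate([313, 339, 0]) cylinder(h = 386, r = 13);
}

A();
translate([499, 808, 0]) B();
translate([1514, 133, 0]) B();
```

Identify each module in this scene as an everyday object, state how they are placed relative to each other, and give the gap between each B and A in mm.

Each stool's nearest face is 190 mm from the table's bounding box.

A is a table. B is a stool. Two stools sit around the table at the +y, +x sides. The gap between each stool and the table is 190 mm.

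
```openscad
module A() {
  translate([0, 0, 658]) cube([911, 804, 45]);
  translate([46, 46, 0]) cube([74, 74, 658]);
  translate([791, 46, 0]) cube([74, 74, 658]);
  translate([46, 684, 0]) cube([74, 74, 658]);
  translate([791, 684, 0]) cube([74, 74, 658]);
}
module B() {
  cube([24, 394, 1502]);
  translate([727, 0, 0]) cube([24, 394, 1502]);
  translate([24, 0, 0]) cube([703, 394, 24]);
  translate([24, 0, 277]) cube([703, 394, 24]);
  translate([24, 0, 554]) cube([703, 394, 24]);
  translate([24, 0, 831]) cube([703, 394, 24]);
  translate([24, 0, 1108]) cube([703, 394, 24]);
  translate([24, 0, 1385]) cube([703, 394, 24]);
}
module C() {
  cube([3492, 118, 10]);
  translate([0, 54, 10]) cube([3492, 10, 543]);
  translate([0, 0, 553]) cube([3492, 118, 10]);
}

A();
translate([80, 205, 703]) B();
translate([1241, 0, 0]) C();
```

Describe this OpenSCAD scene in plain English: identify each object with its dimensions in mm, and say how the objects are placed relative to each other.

A is a rectangular dining table. The top is 911×804×45 mm with its upper surface at z = 703 mm. It stands on four 74×74 mm square legs, each inset 46 mm from the nearest pair of top edges, running from the floor to the underside of the top.

B is an open bookshelf. Two side panels, each 24 mm thick, 394 mm deep and 1502 mm tall, stand 751 mm apart (outside-to-outside). Between them sit 6 shelves, each 24 mm thick and 394 mm deep, spanning the full gap between the sides. The bottom shelf rests on the floor (its underside at z = 0) and the clear gap between one shelf's top and the next shelf's underside is 253 mm.

C is an I-beam lying along x, 3492 mm long. Overall section height 563 mm. Two flanges 118 mm wide (y) and 10 mm thick, one on the floor and one at the top; a web 10 mm thick runs between them, centred on the flange width.

The bookshelf is on top of the table, centred. The I-beam is on the floor beside the table on its +x side.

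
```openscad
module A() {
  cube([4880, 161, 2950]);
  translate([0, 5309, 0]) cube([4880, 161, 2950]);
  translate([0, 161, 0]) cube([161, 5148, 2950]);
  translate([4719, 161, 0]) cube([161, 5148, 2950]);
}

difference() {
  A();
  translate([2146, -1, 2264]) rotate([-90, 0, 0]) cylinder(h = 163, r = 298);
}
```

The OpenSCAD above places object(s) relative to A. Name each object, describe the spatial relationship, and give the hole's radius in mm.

A is a house frame. The house frame has a circular hole through its front wall. The hole's radius is 298 mm.

The subtracted cylinder has r = 298 mm.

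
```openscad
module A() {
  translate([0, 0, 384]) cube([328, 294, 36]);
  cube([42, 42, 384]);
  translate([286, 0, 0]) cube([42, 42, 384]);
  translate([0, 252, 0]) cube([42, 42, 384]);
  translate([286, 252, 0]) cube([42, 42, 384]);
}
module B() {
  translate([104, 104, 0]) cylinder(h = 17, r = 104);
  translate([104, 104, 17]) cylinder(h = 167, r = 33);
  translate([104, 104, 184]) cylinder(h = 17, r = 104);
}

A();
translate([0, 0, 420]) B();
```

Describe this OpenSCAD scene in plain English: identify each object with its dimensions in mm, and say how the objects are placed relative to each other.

A is a simple wooden stool: a rectangular seat 328 mm (x) by 294 mm (y), 36 mm thick, top face at z = 420 mm, on four square legs, each 42×42 mm in cross-section. The legs rest on z = 0, each flush with a corner of the seat.

B is a spool: two coaxial disc flanges of radius 104 mm and thickness 17 mm, joined by a core cylinder of radius 33 mm and height 167 mm. The lower flange rests on z = 0 and the three cylinders share a vertical axis.

The spool is on top of the stool.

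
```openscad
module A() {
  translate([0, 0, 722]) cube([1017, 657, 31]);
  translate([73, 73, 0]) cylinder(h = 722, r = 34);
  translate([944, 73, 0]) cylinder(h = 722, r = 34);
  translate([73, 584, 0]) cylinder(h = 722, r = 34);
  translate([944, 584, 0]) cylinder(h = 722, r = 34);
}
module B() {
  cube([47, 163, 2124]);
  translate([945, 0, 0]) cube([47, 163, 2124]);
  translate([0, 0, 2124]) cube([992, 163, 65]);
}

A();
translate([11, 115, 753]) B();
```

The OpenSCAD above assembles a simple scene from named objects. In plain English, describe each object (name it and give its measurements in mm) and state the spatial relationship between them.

A is a table: top 1017 mm (x) × 657 mm (y), 31 mm thick, upper face at z = 753 mm, on four round legs of 68 mm diameter, each leg's bounding box inset 39 mm from the nearest pair of top edges, running from z = 0 to the bottom of the top.

B is a rectangular door frame: two vertical jambs of 47×163 mm section, 2124 mm tall, with a clear opening 898 mm wide between their inner faces. A header 65 mm tall and 163 mm deep lies on top of the jambs and spans the full outside width.

The door frame is on top of the table.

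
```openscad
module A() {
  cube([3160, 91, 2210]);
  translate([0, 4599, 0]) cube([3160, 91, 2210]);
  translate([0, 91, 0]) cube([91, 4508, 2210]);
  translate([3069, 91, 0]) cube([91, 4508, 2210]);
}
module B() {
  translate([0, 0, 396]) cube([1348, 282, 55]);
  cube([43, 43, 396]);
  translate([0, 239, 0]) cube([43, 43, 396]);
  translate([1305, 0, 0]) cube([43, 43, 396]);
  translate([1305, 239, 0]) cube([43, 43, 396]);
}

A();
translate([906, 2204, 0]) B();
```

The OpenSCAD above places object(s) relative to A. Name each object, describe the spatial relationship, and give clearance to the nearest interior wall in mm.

A is a house frame. B is a bench. The bench sits inside the house frame, centred. The clearance to the nearest interior wall is 815 mm.

Clearances: x = 815, y = 2113; minimum 815 mm.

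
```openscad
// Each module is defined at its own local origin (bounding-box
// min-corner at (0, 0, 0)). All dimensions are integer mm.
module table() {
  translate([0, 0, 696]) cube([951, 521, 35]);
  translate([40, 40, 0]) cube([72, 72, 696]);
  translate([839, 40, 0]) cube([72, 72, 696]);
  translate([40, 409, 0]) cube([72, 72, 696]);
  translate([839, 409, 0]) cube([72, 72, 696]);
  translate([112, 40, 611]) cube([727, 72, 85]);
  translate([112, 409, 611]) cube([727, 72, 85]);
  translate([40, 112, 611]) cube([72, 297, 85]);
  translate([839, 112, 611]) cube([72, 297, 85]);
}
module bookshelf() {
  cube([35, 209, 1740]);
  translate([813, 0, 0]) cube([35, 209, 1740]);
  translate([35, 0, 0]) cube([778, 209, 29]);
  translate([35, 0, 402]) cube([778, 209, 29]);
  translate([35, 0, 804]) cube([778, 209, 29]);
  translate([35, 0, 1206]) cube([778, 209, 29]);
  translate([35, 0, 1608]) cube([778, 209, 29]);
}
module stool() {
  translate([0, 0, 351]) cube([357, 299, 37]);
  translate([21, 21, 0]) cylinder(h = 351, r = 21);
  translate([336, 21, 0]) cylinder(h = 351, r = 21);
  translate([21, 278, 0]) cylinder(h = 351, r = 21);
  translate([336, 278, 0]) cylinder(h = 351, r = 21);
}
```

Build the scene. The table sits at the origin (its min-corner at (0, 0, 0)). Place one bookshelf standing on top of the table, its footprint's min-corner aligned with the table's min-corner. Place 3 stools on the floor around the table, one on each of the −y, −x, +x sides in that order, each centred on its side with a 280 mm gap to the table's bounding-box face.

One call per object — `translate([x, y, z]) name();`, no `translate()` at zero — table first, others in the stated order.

table();
translate([0, 0, 731]) bookshelf();
translate([297, -579, 0]) stool();
translate([-637, 111, 0]) stool();
translate([1231, 111, 0]) stool();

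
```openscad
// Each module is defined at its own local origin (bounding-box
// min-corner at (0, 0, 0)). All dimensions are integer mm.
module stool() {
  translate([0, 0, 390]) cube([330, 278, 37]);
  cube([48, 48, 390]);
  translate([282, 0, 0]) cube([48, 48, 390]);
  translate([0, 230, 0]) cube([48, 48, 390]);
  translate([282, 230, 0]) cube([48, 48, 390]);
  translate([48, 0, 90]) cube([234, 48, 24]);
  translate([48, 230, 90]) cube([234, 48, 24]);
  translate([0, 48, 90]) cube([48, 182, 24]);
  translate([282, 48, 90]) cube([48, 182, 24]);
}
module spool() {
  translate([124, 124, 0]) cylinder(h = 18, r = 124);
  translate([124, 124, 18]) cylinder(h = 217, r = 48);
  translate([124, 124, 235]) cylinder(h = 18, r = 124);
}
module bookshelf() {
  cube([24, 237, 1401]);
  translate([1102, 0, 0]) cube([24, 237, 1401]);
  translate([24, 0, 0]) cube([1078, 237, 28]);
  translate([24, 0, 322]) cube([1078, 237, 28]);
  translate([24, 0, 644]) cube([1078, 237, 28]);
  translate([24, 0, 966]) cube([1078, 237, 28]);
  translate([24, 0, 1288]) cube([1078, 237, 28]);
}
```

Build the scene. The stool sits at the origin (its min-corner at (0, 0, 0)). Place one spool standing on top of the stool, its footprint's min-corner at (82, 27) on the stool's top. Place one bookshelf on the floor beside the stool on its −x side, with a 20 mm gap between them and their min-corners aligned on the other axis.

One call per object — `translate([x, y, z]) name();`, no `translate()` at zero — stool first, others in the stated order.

stool();
translate([82, 27, 427]) spool();
translate([-1146, 0, 0]) bookshelf();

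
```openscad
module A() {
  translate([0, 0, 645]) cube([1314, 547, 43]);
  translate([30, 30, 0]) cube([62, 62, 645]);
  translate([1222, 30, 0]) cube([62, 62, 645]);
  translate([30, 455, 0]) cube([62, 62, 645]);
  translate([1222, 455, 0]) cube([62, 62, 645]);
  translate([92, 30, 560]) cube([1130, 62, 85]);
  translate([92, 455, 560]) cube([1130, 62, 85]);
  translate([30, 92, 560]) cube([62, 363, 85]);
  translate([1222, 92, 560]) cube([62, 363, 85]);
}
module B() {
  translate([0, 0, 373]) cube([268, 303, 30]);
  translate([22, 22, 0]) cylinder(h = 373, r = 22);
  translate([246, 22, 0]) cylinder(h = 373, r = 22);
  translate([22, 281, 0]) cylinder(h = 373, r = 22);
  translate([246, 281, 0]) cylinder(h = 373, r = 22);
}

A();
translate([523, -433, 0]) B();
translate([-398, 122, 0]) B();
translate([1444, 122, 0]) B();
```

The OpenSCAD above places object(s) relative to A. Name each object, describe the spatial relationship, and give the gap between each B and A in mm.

Each stool's nearest face is 130 mm from the table's bounding box.

A is a table. B is a stool. Three stools sit around the table at the −y, −x, +x sides. The gap between each stool and the table is 130 mm.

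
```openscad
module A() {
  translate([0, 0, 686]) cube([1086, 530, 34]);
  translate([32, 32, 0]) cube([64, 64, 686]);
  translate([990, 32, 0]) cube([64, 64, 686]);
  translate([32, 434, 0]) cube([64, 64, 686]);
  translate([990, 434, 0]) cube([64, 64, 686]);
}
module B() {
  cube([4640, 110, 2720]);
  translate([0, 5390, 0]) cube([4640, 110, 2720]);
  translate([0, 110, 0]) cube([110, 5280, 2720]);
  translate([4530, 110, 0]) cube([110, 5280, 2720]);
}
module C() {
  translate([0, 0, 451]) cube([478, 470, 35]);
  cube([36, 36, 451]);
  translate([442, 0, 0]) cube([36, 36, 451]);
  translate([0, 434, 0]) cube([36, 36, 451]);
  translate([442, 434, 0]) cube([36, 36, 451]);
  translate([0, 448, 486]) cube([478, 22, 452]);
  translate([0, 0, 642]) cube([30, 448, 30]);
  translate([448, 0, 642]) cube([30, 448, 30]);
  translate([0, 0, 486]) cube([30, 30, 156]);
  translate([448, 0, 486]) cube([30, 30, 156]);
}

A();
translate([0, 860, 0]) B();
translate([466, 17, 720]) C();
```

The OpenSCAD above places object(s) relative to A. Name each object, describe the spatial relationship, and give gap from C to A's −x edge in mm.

The chair's min-x is at 466; the table's min-x is 0; gap = 466 mm.

A is a table. B is a house frame. C is a chair. The house frame is on the floor beside the table on its +y side. The chair is on top of the table. The gap from the chair to the table's −x edge is 466 mm.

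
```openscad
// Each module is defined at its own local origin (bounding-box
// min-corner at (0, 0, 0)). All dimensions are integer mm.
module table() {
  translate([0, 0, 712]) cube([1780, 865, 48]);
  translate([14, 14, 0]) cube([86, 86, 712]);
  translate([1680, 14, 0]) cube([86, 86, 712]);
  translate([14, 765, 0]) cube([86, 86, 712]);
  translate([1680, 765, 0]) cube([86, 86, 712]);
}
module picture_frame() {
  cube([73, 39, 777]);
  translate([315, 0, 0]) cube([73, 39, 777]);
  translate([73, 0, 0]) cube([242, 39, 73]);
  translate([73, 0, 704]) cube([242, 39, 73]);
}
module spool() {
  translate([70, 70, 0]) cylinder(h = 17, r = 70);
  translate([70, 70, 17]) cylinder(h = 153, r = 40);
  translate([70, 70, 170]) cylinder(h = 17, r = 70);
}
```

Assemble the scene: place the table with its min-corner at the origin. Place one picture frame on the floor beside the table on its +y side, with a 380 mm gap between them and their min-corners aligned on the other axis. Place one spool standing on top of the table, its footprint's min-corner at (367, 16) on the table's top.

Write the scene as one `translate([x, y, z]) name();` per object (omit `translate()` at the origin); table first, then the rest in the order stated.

table();
translate([0, 1245, 0]) picture_frame();
translate([367, 16, 760]) spool();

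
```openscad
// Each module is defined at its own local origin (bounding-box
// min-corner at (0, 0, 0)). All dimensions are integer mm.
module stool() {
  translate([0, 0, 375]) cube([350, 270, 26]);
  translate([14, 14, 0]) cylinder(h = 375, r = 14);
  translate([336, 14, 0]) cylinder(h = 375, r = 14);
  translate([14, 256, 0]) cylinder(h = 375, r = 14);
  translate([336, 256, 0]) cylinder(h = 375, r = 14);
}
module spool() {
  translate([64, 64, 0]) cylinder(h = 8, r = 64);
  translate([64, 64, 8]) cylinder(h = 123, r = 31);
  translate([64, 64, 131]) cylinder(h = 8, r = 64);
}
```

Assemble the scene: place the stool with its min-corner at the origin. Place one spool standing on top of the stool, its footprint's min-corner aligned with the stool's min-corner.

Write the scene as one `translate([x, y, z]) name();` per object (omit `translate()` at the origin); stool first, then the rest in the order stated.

stool();
translate([0, 0, 401]) spool();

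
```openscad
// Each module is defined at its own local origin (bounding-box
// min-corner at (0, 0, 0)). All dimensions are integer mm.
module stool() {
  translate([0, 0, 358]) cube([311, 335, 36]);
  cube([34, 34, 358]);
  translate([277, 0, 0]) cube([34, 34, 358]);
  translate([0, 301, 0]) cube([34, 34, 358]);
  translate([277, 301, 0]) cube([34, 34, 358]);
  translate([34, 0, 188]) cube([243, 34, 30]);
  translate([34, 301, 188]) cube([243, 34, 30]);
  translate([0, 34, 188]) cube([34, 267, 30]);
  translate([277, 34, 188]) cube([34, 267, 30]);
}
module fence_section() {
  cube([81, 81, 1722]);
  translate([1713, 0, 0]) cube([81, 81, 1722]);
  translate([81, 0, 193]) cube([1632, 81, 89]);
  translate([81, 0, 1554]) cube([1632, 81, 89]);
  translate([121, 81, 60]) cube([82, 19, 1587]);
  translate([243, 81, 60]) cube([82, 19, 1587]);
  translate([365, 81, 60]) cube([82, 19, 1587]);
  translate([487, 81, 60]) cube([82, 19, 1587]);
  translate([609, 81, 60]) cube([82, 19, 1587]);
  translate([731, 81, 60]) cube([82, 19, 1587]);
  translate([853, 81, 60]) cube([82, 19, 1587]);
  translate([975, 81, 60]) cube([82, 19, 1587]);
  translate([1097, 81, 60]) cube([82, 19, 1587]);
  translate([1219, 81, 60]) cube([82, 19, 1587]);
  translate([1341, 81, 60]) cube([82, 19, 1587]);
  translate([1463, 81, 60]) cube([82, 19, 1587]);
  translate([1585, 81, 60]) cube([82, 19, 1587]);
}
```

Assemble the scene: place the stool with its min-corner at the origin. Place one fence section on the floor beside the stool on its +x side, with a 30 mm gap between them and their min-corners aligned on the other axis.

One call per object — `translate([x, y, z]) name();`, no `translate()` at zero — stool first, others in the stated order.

stool();
translate([341, 0, 0]) fence_section();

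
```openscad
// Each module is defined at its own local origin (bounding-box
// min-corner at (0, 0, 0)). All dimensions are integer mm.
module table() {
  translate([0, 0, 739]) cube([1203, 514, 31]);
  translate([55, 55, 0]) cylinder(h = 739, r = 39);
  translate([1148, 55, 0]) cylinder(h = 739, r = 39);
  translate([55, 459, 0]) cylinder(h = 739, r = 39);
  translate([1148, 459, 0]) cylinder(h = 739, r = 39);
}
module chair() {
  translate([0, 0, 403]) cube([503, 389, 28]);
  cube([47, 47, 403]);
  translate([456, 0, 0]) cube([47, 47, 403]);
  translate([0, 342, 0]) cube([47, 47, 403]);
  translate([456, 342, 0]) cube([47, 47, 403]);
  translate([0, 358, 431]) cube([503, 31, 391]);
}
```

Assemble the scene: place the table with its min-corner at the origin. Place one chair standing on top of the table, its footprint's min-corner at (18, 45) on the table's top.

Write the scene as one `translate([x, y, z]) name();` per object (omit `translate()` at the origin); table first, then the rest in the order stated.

table();
translate([18, 45, 770]) chair();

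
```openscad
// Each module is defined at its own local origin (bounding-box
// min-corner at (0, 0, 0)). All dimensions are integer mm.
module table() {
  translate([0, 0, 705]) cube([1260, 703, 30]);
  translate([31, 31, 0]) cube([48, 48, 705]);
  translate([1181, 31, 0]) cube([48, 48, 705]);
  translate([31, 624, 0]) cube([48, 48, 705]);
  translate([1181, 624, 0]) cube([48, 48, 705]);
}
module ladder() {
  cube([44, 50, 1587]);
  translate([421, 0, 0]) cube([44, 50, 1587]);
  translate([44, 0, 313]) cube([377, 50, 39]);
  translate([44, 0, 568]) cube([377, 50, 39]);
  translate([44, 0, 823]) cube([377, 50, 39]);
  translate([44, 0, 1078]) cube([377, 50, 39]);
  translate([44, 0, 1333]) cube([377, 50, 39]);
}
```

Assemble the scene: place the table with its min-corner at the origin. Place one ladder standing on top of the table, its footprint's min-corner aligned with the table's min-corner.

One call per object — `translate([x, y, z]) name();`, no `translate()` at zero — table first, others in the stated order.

table();
translate([0, 0, 735]) ladder();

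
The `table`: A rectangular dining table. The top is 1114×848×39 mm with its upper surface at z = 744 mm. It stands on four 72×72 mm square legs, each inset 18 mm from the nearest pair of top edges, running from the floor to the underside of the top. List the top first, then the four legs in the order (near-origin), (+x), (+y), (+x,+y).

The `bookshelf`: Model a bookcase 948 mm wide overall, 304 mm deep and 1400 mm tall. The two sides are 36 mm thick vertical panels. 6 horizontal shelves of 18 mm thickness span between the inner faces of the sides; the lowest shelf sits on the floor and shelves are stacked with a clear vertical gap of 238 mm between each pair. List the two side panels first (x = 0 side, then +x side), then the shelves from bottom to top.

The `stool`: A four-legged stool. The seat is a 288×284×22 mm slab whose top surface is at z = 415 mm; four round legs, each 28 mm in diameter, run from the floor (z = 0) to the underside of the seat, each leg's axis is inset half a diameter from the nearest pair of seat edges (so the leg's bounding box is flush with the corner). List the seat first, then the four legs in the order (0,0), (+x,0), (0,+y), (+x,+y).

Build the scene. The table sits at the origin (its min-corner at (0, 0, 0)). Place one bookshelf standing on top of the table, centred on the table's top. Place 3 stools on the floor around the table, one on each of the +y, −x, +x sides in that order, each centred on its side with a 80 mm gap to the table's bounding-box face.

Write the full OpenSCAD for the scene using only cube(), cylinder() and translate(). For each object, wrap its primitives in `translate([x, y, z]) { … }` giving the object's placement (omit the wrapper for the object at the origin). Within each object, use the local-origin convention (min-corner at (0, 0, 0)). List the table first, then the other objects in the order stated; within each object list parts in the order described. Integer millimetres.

translate([0, 0, 705]) cube([1114, 848, 39]);
translate([18, 18, 0]) cube([72, 72, 705]);
translate([1024, 18, 0]) cube([72, 72, 705]);
translate([18, 758, 0]) cube([72, 72, 705]);
translate([1024, 758, 0]) cube([72, 72, 705]);
translate([83, 272, 744]) {
  cube([36, 304, 1400]);
  translate([912, 0, 0]) cube([36, 304, 1400]);
  translate([36, 0, 0]) cube([876, 304, 18]);
  translate([36, 0, 256]) cube([876, 304, 18]);
  translate([36, 0, 512]) cube([876, 304, 18]);
  translate([36, 0, 768]) cube([876, 304, 18]);
  translate([36, 0, 1024]) cube([876, 304, 18]);
  translate([36, 0, 1280]) cube([876, 304, 18]);
}
translate([413, 928, 0]) {
  translate([0, 0, 393]) cube([288, 284, 22]);
  translate([14, 14, 0]) cylinder(h = 393, r = 14);
  translate([274, 14, 0]) cylinder(h = 393, r = 14);
  translate([14, 270, 0]) cylinder(h = 393, r = 14);
  translate([274, 270, 0]) cylinder(h = 393, r = 14);
}
translate([-368, 282, 0]) {
  translate([0, 0, 393]) cube([288, 284, 22]);
  translate([14, 14, 0]) cylinder(h = 393, r = 14);
  translate([274, 14, 0]) cylinder(h = 393, r = 14);
  translate([14, 270, 0]) cylinder(h = 393, r = 14);
  translate([274, 270, 0]) cylinder(h = 393, r = 14);
}
translate([1194, 282, 0]) {
  translate([0, 0, 393]) cube([288, 284, 22]);
  translate([14, 14, 0]) cylinder(h = 393, r = 14);
  translate([274, 14, 0]) cylinder(h = 393, r = 14);
  translate([14, 270, 0]) cylinder(h = 393, r = 14);
  translate([274, 270, 0]) cylinder(h = 393, r = 14);
}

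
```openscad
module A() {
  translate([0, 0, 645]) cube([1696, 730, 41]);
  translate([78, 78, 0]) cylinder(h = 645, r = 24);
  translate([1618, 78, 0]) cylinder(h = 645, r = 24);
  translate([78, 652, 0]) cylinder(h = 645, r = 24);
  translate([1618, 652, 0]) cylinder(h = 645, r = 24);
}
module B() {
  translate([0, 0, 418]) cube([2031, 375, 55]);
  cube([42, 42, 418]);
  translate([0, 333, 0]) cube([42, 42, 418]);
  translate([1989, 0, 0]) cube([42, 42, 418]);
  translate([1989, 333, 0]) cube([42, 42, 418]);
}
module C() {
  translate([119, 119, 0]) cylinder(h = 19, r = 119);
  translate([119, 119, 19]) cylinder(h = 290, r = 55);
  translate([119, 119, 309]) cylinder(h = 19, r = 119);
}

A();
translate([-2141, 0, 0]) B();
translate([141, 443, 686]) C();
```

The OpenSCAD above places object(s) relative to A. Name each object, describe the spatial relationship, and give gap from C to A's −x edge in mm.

The spool's min-x is at 141; the table's min-x is 0; gap = 141 mm.

A is a table. B is a bench. C is a spool. The bench is on the floor beside the table on its −x side. The spool is on top of the table. The gap from the spool to the table's −x edge is 141 mm.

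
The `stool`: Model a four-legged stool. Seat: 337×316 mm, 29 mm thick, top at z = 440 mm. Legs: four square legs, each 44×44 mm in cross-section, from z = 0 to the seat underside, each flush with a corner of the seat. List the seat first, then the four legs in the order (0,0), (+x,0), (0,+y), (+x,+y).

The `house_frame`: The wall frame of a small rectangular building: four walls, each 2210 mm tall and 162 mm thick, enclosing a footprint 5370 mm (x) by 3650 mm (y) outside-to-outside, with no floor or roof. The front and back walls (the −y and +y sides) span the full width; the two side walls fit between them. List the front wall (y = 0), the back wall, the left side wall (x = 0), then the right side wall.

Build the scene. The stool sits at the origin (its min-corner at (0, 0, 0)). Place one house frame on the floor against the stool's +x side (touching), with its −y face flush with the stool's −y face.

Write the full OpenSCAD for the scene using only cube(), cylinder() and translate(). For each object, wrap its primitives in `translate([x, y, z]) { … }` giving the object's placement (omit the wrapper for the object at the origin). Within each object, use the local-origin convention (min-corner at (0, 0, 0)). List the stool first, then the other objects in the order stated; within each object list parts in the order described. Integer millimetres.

translate([0, 0, 411]) cube([337, 316, 29]);
cube([44, 44, 411]);
translate([293, 0, 0]) cube([44, 44, 411]);
translate([0, 272, 0]) cube([44, 44, 411]);
translate([293, 272, 0]) cube([44, 44, 411]);
translate([337, 0, 0]) {
  cube([5370, 162, 2210]);
  translate([0, 3488, 0]) cube([5370, 162, 2210]);
  translate([0, 162, 0]) cube([162, 3326, 2210]);
  translate([5208, 162, 0]) cube([162, 3326, 2210]);
}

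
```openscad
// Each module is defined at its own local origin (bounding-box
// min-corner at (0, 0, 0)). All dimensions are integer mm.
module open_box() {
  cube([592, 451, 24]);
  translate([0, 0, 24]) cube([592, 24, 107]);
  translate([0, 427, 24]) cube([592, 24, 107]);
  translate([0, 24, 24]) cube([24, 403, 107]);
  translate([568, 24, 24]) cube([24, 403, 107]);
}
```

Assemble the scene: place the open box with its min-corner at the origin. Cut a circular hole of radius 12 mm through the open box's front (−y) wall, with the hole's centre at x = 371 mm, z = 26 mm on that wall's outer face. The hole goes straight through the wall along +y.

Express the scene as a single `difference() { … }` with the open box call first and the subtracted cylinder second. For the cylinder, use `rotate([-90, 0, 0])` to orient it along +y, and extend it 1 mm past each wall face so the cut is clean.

difference() {
  open_box();
  translate([371, -1, 26]) rotate([-90, 0, 0]) cylinder(h = 26, r = 12);
}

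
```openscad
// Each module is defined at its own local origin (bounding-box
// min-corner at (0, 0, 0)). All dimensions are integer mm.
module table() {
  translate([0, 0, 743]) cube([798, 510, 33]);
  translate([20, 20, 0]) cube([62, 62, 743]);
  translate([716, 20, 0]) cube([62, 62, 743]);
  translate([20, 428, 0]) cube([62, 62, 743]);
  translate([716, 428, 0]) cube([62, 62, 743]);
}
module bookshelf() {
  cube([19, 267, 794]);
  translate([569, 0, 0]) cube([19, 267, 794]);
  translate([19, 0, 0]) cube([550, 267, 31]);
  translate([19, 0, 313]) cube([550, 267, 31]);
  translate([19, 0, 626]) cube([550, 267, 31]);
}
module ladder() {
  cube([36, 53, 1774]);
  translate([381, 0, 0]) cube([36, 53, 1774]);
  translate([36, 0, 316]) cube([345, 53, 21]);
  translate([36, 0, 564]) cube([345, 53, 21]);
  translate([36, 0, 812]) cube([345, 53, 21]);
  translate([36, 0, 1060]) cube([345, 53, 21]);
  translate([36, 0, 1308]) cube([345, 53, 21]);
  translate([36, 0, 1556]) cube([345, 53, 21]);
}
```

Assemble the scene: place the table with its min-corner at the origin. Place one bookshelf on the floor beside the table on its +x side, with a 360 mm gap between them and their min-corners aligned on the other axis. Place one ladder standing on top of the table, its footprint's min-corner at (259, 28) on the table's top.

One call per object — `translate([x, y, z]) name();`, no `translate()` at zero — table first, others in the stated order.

table();
translate([1158, 0, 0]) bookshelf();
translate([259, 28, 776]) ladder();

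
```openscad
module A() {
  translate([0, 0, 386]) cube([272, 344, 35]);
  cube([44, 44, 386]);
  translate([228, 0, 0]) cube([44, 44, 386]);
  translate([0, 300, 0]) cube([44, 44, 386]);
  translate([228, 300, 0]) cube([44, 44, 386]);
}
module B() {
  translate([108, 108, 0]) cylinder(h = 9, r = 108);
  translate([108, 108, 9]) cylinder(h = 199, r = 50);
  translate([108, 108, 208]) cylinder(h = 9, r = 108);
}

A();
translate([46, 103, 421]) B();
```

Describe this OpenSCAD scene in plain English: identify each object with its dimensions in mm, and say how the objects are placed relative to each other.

A is a simple wooden stool: a rectangular seat 272 mm (x) by 344 mm (y), 35 mm thick, top face at z = 421 mm, on four square legs, each 44×44 mm in cross-section. The legs rest on z = 0, each flush with a corner of the seat.

B is a spool: two coaxial disc flanges of radius 108 mm and thickness 9 mm, joined by a core cylinder of radius 50 mm and height 199 mm. The lower flange rests on z = 0 and the three cylinders share a vertical axis.

The spool is on top of the stool.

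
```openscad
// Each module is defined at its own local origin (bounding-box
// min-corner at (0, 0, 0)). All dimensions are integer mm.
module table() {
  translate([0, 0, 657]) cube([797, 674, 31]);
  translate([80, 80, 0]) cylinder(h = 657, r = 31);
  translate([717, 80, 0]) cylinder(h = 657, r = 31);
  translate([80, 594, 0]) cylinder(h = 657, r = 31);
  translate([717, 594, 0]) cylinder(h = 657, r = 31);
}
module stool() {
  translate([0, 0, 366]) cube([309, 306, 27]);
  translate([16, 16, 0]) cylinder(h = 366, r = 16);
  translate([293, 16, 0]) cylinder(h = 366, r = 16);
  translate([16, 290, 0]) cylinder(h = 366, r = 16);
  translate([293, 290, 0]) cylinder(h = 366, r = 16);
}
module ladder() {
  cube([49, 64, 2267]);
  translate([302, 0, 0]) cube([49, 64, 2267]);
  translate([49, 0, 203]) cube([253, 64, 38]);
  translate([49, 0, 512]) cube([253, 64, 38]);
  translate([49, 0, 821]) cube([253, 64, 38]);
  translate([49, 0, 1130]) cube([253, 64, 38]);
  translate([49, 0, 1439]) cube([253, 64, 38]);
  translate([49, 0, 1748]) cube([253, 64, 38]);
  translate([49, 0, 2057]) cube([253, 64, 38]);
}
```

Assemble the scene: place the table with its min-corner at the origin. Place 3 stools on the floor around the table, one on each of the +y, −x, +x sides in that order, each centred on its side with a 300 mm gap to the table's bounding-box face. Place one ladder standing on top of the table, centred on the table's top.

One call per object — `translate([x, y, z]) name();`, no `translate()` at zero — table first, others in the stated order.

table();
translate([244, 974, 0]) stool();
translate([-609, 184, 0]) stool();
translate([1097, 184, 0]) stool();
translate([223, 305, 688]) ladder();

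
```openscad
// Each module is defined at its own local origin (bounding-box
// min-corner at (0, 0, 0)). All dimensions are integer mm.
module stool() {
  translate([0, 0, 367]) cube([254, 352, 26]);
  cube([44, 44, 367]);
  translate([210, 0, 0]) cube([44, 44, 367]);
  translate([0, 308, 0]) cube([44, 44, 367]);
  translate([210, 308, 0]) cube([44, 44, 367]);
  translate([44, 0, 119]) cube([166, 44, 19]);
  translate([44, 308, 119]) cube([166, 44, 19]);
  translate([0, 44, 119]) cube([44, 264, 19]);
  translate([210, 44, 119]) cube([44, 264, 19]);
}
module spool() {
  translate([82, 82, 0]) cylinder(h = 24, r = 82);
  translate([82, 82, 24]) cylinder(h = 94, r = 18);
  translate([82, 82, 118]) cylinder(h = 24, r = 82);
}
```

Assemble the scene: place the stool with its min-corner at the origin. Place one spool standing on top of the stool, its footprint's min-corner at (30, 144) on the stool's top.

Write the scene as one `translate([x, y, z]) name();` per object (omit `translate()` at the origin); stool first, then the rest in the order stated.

stool();
translate([30, 144, 393]) spool();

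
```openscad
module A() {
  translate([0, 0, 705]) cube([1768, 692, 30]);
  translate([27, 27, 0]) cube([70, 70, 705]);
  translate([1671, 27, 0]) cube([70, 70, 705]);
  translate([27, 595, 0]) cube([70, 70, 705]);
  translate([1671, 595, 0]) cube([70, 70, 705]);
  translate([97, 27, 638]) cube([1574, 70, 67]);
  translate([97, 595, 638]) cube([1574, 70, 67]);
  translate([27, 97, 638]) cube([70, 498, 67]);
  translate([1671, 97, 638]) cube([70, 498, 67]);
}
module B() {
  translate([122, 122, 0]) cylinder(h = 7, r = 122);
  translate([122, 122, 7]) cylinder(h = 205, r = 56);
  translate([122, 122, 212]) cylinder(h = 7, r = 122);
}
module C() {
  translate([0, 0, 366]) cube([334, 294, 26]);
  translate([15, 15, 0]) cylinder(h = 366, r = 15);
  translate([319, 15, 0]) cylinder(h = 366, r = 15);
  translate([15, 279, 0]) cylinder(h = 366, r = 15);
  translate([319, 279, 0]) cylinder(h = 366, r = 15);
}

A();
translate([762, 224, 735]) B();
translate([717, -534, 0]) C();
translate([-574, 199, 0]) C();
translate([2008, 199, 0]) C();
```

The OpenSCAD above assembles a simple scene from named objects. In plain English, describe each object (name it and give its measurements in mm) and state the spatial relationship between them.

A is a table: top 1768 mm (x) × 692 mm (y), 30 mm thick, upper face at z = 735 mm, on four 70×70 mm square legs, each inset 27 mm from the nearest pair of top edges, running from z = 0 to the bottom of the top. Four apron rails, 70 mm thick and 67 mm tall, run between adjacent legs with their top edges flush with the underside of the top and their outer faces flush with the legs' outer faces.

B is a spool: two coaxial disc flanges of radius 122 mm and thickness 7 mm, joined by a core cylinder of radius 56 mm and height 205 mm. The lower flange rests on z = 0 and the three cylinders share a vertical axis.

C is a four-legged stool. The seat is 334×294 mm, 26 mm thick, top at z = 392 mm. It stands on four round legs, each 30 mm in diameter, from z = 0 to the seat underside, each leg's axis is inset half a diameter from the nearest pair of seat edges (so the leg's bounding box is flush with the corner).

The spool is on top of the table, centred. Three stools sit around the table at the −y, −x, +x sides.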